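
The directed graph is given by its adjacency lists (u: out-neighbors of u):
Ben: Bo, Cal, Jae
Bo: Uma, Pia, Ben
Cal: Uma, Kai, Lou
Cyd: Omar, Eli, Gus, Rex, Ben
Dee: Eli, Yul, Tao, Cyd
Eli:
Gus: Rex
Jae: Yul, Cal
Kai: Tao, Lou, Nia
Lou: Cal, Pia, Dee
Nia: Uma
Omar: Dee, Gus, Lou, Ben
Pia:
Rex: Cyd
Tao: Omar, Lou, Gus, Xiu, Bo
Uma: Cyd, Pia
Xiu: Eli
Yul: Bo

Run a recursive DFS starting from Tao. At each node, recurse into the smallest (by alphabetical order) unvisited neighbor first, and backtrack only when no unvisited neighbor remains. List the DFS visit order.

Tao -> Bo -> Ben -> Cal -> Kai -> Lou -> Dee -> Cyd -> Eli -> Gus -> Rex -> Omar -> Yul -> Pia -> Nia -> Uma -> Jae -> Xiu

Visit Tao
Tao → Bo
Bo → Ben
Ben → Cal
Cal → Kai
Kai → Lou
Lou → Dee
Dee → Cyd
Cyd → Eli
Cyd → Gus
Gus → Rex
Cyd → Omar
Dee → Yul
Lou → Pia
Kai → Nia
Nia → Uma
Ben → Jae
Tao → Xiu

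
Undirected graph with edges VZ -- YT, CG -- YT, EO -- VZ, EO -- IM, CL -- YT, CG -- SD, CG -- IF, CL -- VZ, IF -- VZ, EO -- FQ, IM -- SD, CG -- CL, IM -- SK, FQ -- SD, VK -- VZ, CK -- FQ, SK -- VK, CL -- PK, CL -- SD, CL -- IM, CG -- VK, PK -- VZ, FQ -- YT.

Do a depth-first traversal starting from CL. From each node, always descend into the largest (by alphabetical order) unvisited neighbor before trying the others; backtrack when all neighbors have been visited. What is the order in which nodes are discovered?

Visit CL
CL → YT
YT → VZ
VZ → VK
VK → SK
SK → IM
IM → SD
SD → FQ
FQ → EO
FQ → CK
SD → CG
CG → IF
VZ → PK

CL YT VZ VK SK IM SD FQ EO CK CG IF PK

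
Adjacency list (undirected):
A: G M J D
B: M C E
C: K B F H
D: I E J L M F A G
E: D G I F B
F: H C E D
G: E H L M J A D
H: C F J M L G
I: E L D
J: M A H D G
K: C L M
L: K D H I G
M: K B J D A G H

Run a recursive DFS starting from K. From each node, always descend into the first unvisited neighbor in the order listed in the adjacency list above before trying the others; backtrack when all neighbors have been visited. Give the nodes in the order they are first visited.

K -> C -> B -> M -> J -> A -> G -> E -> D -> I -> L -> H -> F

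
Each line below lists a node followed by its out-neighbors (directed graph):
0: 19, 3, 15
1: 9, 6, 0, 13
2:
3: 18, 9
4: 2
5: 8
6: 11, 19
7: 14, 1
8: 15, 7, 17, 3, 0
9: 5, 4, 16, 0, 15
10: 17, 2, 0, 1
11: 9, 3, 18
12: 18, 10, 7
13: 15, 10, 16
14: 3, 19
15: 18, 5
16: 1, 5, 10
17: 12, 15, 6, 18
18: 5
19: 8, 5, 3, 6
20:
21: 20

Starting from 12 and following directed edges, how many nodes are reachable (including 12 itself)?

BFS from 12 visits: 12, 18, 10, 7, 5, 17, 2, 0, 1, 14, 8, 15, 6, 19, 3, 9, 13, 11, 4, 16
Reachable nodes: 20 of 22 total.

20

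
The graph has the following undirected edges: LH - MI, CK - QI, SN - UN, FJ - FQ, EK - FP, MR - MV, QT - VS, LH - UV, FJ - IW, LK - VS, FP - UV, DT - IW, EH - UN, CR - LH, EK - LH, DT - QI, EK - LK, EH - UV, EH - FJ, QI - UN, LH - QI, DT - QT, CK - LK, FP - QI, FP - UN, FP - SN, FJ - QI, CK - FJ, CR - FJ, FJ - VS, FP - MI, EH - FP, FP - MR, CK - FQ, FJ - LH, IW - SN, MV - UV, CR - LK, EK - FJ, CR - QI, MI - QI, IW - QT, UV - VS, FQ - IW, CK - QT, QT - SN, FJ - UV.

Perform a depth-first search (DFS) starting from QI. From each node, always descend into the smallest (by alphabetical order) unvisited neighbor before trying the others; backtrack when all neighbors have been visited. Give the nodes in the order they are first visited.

Visit QI
QI → CK
CK → FJ
FJ → CR
CR → LH
LH → EK
EK → FP
FP → EH
EH → UN
UN → SN
SN → IW
IW → DT
DT → QT
QT → VS
VS → LK
VS → UV
UV → MV
MV → MR
IW → FQ
FP → MI

QI -> CK -> FJ -> CR -> LH -> EK -> FP -> EH -> UN -> SN -> IW -> DT -> QT -> VS -> LK -> UV -> MV -> MR -> FQ -> MI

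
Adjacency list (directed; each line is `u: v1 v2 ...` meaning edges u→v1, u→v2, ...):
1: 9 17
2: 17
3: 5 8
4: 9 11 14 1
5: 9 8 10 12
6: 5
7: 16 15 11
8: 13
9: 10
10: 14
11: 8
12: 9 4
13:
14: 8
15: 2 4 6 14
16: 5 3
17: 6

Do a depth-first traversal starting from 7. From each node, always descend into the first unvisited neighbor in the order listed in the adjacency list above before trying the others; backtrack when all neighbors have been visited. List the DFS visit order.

7 16 5 9 10 14 8 13 12 4 11 1 17 6 3 15 2

Visit 7
7 → 16
16 → 5
5 → 9
9 → 10
10 → 14
14 → 8
8 → 13
5 → 12
12 → 4
4 → 11
4 → 1
1 → 17
17 → 6
16 → 3
7 → 15
15 → 2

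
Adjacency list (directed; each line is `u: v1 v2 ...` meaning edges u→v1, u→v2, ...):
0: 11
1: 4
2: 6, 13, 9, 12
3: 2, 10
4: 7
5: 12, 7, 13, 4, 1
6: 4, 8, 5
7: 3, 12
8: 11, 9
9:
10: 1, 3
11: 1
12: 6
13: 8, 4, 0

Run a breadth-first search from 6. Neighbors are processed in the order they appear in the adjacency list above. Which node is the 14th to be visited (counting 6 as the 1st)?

Visit 6; enqueue 4, 8, 5 → queue [4, 8, 5]
Visit 4; enqueue 7 → queue [8, 5, 7]
Visit 8; enqueue 11, 9 → queue [5, 7, 11, 9]
Visit 5; enqueue 12, 13, 1 → queue [7, 11, 9, 12, 13, 1]
Visit 7; enqueue 3 → queue [11, 9, 12, 13, 1, 3]
Visit 11 → queue [9, 12, 13, 1, 3]
Visit 9 → queue [12, 13, 1, 3]
Visit 12 → queue [13, 1, 3]
Visit 13; enqueue 0 → queue [1, 3, 0]
Visit 1 → queue [3, 0]
Visit 3; enqueue 2, 10 → queue [0, 2, 10]
Visit 0 → queue [2, 10]
Visit 2 → queue [10]
Visit 10 → queue []

Visit order: 6, 4, 8, 5, 7, 11, 9, 12, 13, 1, 3, 0, 2, 10

10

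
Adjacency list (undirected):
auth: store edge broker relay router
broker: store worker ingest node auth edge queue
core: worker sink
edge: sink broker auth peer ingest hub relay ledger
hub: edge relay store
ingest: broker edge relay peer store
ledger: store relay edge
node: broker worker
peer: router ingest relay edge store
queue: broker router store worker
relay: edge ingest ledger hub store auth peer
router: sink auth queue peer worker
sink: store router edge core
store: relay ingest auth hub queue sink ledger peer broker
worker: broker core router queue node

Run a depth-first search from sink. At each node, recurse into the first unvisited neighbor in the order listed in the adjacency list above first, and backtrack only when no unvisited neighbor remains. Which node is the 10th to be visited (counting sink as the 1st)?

Visit sink
sink → store
store → relay
relay → edge
edge → broker
broker → worker
worker → core
worker → router
router → auth
router → queue
router → peer
peer → ingest
worker → node
edge → hub
edge → ledger

Visit order: sink, store, relay, edge, broker, worker, core, router, auth, queue, peer, ingest, node, hub, ledger

queue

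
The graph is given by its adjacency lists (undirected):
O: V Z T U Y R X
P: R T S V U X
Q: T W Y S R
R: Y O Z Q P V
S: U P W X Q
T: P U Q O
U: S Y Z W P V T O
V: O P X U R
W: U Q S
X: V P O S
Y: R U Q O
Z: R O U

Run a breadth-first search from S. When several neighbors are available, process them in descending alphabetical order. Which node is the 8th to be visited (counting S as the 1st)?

O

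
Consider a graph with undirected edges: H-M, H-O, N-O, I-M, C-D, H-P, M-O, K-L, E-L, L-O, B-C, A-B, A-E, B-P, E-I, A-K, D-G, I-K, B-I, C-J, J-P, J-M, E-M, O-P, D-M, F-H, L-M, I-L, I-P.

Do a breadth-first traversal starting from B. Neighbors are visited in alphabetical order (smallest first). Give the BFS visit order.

Visit B; enqueue A, C, I, P → queue [A, C, I, P]
Visit A; enqueue E, K → queue [C, I, P, E, K]
Visit C; enqueue D, J → queue [I, P, E, K, D, J]
Visit I; enqueue L, M → queue [P, E, K, D, J, L, M]
Visit P; enqueue H, O → queue [E, K, D, J, L, M, H, O]
Visit E → queue [K, D, J, L, M, H, O]
Visit K → queue [D, J, L, M, H, O]
Visit D; enqueue G → queue [J, L, M, H, O, G]
Visit J → queue [L, M, H, O, G]
Visit L → queue [M, H, O, G]
Visit M → queue [H, O, G]
Visit H; enqueue F → queue [O, G, F]
Visit O; enqueue N → queue [G, F, N]
Visit G → queue [F, N]
Visit F → queue [N]
Visit N → queue []

B A C I P E K D J L M H O G F N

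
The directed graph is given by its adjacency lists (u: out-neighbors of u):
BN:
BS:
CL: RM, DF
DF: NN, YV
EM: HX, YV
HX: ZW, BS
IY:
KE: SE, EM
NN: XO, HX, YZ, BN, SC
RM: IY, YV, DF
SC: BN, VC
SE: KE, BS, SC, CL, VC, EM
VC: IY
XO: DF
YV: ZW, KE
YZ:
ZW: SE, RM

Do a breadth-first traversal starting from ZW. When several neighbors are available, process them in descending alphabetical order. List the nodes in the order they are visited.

ZW, SE, RM, VC, SC, KE, EM, CL, BS, YV, IY, DF, BN, HX, NN, YZ, XO

Visit ZW; enqueue SE, RM → queue [SE, RM]
Visit SE; enqueue VC, SC, KE, EM, CL, BS → queue [RM, VC, SC, KE, EM, CL, BS]
Visit RM; enqueue YV, IY, DF → queue [VC, SC, KE, EM, CL, BS, YV, IY, DF]
Visit VC → queue [SC, KE, EM, CL, BS, YV, IY, DF]
Visit SC; enqueue BN → queue [KE, EM, CL, BS, YV, IY, DF, BN]
Visit KE → queue [EM, CL, BS, YV, IY, DF, BN]
Visit EM; enqueue HX → queue [CL, BS, YV, IY, DF, BN, HX]
Visit CL → queue [BS, YV, IY, DF, BN, HX]
Visit BS → queue [YV, IY, DF, BN, HX]
Visit YV → queue [IY, DF, BN, HX]
Visit IY → queue [DF, BN, HX]
Visit DF; enqueue NN → queue [BN, HX, NN]
Visit BN → queue [HX, NN]
Visit HX → queue [NN]
Visit NN; enqueue YZ, XO → queue [YZ, XO]
Visit YZ → queue [XO]
Visit XO → queue []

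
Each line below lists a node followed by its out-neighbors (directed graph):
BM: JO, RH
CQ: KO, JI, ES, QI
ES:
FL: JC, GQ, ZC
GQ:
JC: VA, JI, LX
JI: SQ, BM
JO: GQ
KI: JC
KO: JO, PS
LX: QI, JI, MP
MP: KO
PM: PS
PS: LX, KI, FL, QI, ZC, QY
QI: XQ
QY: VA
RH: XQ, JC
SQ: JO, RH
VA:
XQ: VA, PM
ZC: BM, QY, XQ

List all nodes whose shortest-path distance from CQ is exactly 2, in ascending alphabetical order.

Level 0: CQ
Level 1: ES, JI, KO, QI
Level 2: BM, JO, PS, SQ, XQ
Level 3: FL, GQ, KI, LX, PM, QY, RH, VA, ZC
Level 4: JC, MP

BM, JO, PS, SQ, XQ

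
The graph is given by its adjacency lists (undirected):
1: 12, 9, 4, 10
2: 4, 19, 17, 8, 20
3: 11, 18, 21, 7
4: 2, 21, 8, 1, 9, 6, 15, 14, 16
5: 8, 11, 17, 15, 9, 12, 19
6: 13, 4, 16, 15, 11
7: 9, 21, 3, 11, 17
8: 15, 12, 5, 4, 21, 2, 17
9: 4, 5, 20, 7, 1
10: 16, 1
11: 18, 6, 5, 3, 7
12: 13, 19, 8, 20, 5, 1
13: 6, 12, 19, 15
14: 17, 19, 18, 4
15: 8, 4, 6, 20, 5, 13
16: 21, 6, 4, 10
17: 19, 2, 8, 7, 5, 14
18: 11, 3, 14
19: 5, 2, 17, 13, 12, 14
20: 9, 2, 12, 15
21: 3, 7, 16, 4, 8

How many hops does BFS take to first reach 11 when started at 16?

Level 0: 16
Level 1: 4, 6, 10, 21
Level 2: 1, 2, 3, 7, 8, 9, 11, 13, 14, 15
Level 3: 5, 12, 17, 18, 19, 20
11 first appears at level 2.

2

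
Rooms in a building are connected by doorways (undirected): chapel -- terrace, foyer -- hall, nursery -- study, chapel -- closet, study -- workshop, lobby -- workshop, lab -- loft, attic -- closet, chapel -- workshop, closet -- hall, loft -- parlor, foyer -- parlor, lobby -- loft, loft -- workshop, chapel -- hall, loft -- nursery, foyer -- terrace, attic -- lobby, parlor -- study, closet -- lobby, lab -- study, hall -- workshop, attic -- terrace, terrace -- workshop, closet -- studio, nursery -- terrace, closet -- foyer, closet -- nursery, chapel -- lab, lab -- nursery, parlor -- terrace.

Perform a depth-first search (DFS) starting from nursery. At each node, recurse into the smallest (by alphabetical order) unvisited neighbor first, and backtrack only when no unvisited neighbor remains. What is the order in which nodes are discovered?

nursery, closet, attic, lobby, loft, lab, chapel, hall, foyer, parlor, study, workshop, terrace, studio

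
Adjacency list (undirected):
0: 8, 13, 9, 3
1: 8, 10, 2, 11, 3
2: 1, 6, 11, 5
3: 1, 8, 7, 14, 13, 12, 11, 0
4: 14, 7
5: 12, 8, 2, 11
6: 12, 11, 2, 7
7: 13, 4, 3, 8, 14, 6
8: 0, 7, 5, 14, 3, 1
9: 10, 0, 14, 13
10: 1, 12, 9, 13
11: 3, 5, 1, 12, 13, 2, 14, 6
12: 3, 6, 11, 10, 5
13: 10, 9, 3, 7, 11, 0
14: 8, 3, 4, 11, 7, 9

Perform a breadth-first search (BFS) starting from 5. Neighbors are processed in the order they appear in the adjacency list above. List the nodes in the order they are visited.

5 → 12 → 8 → 2 → 11 → 3 → 6 → 10 → 0 → 7 → 14 → 1 → 13 → 9 → 4

Visit 5; enqueue 12, 8, 2, 11 → queue [12, 8, 2, 11]
Visit 12; enqueue 3, 6, 10 → queue [8, 2, 11, 3, 6, 10]
Visit 8; enqueue 0, 7, 14, 1 → queue [2, 11, 3, 6, 10, 0, 7, 14, 1]
Visit 2 → queue [11, 3, 6, 10, 0, 7, 14, 1]
Visit 11; enqueue 13 → queue [3, 6, 10, 0, 7, 14, 1, 13]
Visit 3 → queue [6, 10, 0, 7, 14, 1, 13]
Visit 6 → queue [10, 0, 7, 14, 1, 13]
Visit 10; enqueue 9 → queue [0, 7, 14, 1, 13, 9]
Visit 0 → queue [7, 14, 1, 13, 9]
Visit 7; enqueue 4 → queue [14, 1, 13, 9, 4]
Visit 14 → queue [1, 13, 9, 4]
Visit 1 → queue [13, 9, 4]
Visit 13 → queue [9, 4]
Visit 9 → queue [4]
Visit 4 → queue []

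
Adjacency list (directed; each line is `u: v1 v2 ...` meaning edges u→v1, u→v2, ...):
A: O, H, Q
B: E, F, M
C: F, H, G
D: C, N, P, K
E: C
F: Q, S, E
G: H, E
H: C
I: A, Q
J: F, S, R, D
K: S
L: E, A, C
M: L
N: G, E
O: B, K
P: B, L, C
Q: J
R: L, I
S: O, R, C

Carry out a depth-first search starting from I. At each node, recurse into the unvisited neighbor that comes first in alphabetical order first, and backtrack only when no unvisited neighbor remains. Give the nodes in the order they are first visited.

I -> A -> H -> C -> F -> E -> Q -> J -> D -> K -> S -> O -> B -> M -> L -> R -> N -> G -> P

Visit I
I → A
A → H
H → C
C → F
F → E
F → Q
Q → J
J → D
D → K
K → S
S → O
O → B
B → M
M → L
S → R
D → N
N → G
D → P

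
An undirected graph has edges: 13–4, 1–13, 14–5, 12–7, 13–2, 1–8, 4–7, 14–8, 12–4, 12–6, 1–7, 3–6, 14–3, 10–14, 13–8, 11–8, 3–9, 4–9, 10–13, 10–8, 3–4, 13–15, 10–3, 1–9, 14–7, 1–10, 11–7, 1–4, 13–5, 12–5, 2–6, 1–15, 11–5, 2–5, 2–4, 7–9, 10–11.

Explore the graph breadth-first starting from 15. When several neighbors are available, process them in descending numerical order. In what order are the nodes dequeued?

Visit 15; enqueue 13, 1 → queue [13, 1]
Visit 13; enqueue 10, 8, 5, 4, 2 → queue [1, 10, 8, 5, 4, 2]
Visit 1; enqueue 9, 7 → queue [10, 8, 5, 4, 2, 9, 7]
Visit 10; enqueue 14, 11, 3 → queue [8, 5, 4, 2, 9, 7, 14, 11, 3]
Visit 8 → queue [5, 4, 2, 9, 7, 14, 11, 3]
Visit 5; enqueue 12 → queue [4, 2, 9, 7, 14, 11, 3, 12]
Visit 4 → queue [2, 9, 7, 14, 11, 3, 12]
Visit 2; enqueue 6 → queue [9, 7, 14, 11, 3, 12, 6]
Visit 9 → queue [7, 14, 11, 3, 12, 6]
Visit 7 → queue [14, 11, 3, 12, 6]
Visit 14 → queue [11, 3, 12, 6]
Visit 11 → queue [3, 12, 6]
Visit 3 → queue [12, 6]
Visit 12 → queue [6]
Visit 6 → queue []

15 13 1 10 8 5 4 2 9 7 14 11 3 12 6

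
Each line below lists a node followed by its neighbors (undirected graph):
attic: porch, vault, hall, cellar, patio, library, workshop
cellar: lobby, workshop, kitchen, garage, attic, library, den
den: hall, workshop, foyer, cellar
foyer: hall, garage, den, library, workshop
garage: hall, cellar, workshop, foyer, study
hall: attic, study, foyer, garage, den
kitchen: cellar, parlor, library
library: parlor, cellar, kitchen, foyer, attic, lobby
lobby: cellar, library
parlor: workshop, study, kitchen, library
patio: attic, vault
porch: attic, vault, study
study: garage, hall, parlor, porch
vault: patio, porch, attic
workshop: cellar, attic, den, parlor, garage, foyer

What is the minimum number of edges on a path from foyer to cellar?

2

Level 0: foyer
Level 1: den, garage, hall, library, workshop
Level 2: attic, cellar, kitchen, lobby, parlor, study
Level 3: patio, porch, vault
cellar first appears at level 2.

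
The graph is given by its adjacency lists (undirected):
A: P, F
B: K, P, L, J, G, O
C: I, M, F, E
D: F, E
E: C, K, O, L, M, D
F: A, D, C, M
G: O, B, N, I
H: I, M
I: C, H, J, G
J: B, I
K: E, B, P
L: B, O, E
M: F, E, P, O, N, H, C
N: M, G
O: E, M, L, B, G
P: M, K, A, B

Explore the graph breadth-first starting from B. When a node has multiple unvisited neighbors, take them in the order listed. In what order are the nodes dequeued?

Visit B; enqueue K, P, L, J, G, O → queue [K, P, L, J, G, O]
Visit K; enqueue E → queue [P, L, J, G, O, E]
Visit P; enqueue M, A → queue [L, J, G, O, E, M, A]
Visit L → queue [J, G, O, E, M, A]
Visit J; enqueue I → queue [G, O, E, M, A, I]
Visit G; enqueue N → queue [O, E, M, A, I, N]
Visit O → queue [E, M, A, I, N]
Visit E; enqueue C, D → queue [M, A, I, N, C, D]
Visit M; enqueue F, H → queue [A, I, N, C, D, F, H]
Visit A → queue [I, N, C, D, F, H]
Visit I → queue [N, C, D, F, H]
Visit N → queue [C, D, F, H]
Visit C → queue [D, F, H]
Visit D → queue [F, H]
Visit F → queue [H]
Visit H → queue []

B, K, P, L, J, G, O, E, M, A, I, N, C, D, F, H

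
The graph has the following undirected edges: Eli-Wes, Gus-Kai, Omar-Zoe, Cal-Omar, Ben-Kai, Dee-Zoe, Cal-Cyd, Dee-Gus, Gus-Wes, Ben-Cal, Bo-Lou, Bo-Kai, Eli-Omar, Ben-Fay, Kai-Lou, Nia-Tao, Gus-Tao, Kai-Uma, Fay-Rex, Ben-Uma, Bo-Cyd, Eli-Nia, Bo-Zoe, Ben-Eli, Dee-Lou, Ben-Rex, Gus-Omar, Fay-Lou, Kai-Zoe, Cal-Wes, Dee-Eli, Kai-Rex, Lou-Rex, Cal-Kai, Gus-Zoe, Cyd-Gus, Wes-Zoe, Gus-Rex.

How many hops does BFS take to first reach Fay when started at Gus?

2

Level 0: Gus
Level 1: Cyd, Dee, Kai, Omar, Rex, Tao, Wes, Zoe
Level 2: Ben, Bo, Cal, Eli, Fay, Lou, Nia, Uma
Fay first appears at level 2.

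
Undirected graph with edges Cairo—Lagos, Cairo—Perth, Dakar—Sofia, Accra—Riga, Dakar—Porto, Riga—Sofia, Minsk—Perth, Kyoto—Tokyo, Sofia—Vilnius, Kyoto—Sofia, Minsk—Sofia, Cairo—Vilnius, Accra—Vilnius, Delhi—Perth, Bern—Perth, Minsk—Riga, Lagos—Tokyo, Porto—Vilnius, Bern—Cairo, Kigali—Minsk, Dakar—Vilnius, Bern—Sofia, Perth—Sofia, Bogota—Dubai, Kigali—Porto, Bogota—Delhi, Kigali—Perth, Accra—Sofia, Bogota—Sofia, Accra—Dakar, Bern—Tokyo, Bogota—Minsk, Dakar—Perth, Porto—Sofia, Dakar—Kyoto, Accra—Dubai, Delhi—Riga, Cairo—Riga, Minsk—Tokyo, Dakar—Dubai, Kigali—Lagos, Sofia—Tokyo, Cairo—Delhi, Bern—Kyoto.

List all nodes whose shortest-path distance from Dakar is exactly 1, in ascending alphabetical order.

Level 0: Dakar
Level 1: Accra, Dubai, Kyoto, Perth, Porto, Sofia, Vilnius
Level 2: Bern, Bogota, Cairo, Delhi, Kigali, Minsk, Riga, Tokyo
Level 3: Lagos

Accra, Dubai, Kyoto, Perth, Porto, Sofia, Vilnius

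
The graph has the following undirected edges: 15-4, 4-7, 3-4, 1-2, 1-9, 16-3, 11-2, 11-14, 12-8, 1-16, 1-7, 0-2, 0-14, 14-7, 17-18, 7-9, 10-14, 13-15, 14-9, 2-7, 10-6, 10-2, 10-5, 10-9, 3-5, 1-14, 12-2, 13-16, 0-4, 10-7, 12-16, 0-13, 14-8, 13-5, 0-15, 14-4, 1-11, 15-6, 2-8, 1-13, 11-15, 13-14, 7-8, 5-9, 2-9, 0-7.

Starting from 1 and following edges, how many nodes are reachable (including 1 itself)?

17

BFS from 1 visits: 1, 16, 14, 13, 11, 9, 7, 2, 12, 3, 10, 8, 4, 0, 15, 5, 6
Reachable nodes: 17 of 19 total.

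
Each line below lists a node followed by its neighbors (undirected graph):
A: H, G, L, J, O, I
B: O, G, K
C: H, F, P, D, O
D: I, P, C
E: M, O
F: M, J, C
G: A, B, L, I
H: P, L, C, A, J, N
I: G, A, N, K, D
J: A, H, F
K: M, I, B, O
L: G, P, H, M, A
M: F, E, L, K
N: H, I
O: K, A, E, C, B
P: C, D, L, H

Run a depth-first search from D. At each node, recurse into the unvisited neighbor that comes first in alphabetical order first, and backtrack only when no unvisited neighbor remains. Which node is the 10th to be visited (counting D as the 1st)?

N

Visit D
D → C
C → F
F → J
J → A
A → G
G → B
B → K
K → I
I → N
N → H
H → L
L → M
M → E
E → O
L → P

Visit order: D, C, F, J, A, G, B, K, I, N, H, L, M, E, O, P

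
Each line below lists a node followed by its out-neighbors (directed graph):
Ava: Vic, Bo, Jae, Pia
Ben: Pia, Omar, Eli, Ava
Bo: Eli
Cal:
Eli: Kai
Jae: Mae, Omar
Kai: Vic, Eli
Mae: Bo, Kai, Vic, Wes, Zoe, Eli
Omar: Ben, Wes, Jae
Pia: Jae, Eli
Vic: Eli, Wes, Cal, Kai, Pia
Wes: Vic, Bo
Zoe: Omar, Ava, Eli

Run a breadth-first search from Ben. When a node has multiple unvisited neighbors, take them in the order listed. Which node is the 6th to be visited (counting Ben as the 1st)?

Visit Ben; enqueue Pia, Omar, Eli, Ava → queue [Pia, Omar, Eli, Ava]
Visit Pia; enqueue Jae → queue [Omar, Eli, Ava, Jae]
Visit Omar; enqueue Wes → queue [Eli, Ava, Jae, Wes]
Visit Eli; enqueue Kai → queue [Ava, Jae, Wes, Kai]
Visit Ava; enqueue Vic, Bo → queue [Jae, Wes, Kai, Vic, Bo]
Visit Jae; enqueue Mae → queue [Wes, Kai, Vic, Bo, Mae]
Visit Wes → queue [Kai, Vic, Bo, Mae]
Visit Kai → queue [Vic, Bo, Mae]
Visit Vic; enqueue Cal → queue [Bo, Mae, Cal]
Visit Bo → queue [Mae, Cal]
Visit Mae; enqueue Zoe → queue [Cal, Zoe]
Visit Cal → queue [Zoe]
Visit Zoe → queue []

Visit order: Ben, Pia, Omar, Eli, Ava, Jae, Wes, Kai, Vic, Bo, Mae, Cal, Zoe

Jae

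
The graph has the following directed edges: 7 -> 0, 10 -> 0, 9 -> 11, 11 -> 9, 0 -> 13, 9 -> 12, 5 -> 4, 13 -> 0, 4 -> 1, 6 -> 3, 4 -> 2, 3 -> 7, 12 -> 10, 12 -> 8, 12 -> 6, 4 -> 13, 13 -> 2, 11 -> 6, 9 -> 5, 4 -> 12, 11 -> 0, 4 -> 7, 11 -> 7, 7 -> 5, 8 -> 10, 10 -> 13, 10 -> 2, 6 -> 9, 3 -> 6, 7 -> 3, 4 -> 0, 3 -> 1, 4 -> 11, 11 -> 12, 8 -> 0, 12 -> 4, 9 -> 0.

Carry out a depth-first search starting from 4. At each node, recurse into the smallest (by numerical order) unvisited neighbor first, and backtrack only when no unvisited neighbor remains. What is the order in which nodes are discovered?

4, 0, 13, 2, 1, 7, 3, 6, 9, 5, 11, 12, 8, 10

Visit 4
4 → 0
0 → 13
13 → 2
4 → 1
4 → 7
7 → 3
3 → 6
6 → 9
9 → 5
9 → 11
11 → 12
12 → 8
8 → 10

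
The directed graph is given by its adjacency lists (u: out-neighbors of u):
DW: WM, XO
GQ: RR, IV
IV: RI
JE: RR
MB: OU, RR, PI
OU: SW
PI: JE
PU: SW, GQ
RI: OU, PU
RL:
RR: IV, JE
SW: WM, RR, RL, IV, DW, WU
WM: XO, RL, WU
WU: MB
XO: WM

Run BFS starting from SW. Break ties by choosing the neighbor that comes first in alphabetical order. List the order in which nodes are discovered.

SW -> DW -> IV -> RL -> RR -> WM -> WU -> XO -> RI -> JE -> MB -> OU -> PU -> PI -> GQ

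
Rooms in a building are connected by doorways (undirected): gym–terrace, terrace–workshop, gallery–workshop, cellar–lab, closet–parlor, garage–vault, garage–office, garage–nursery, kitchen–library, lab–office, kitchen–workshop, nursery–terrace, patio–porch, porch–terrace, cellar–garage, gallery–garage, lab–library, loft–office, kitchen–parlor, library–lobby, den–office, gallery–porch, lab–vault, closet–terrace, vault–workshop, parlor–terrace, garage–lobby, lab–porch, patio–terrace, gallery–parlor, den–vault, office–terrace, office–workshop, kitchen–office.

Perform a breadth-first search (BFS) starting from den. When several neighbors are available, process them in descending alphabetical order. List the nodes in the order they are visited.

den, vault, office, workshop, lab, garage, terrace, loft, kitchen, gallery, porch, library, cellar, nursery, lobby, patio, parlor, gym, closet

Visit den; enqueue vault, office → queue [vault, office]
Visit vault; enqueue workshop, lab, garage → queue [office, workshop, lab, garage]
Visit office; enqueue terrace, loft, kitchen → queue [workshop, lab, garage, terrace, loft, kitchen]
Visit workshop; enqueue gallery → queue [lab, garage, terrace, loft, kitchen, gallery]
Visit lab; enqueue porch, library, cellar → queue [garage, terrace, loft, kitchen, gallery, porch, library, cellar]
Visit garage; enqueue nursery, lobby → queue [terrace, loft, kitchen, gallery, porch, library, cellar, nursery, lobby]
Visit terrace; enqueue patio, parlor, gym, closet → queue [loft, kitchen, gallery, porch, library, cellar, nursery, lobby, patio, parlor, gym, closet]
Visit loft → queue [kitchen, gallery, porch, library, cellar, nursery, lobby, patio, parlor, gym, closet]
Visit kitchen → queue [gallery, porch, library, cellar, nursery, lobby, patio, parlor, gym, closet]
Visit gallery → queue [porch, library, cellar, nursery, lobby, patio, parlor, gym, closet]
Visit porch → queue [library, cellar, nursery, lobby, patio, parlor, gym, closet]
Visit library → queue [cellar, nursery, lobby, patio, parlor, gym, closet]
Visit cellar → queue [nursery, lobby, patio, parlor, gym, closet]
Visit nursery → queue [lobby, patio, parlor, gym, closet]
Visit lobby → queue [patio, parlor, gym, closet]
Visit patio → queue [parlor, gym, closet]
Visit parlor → queue [gym, closet]
Visit gym → queue [closet]
Visit closet → queue []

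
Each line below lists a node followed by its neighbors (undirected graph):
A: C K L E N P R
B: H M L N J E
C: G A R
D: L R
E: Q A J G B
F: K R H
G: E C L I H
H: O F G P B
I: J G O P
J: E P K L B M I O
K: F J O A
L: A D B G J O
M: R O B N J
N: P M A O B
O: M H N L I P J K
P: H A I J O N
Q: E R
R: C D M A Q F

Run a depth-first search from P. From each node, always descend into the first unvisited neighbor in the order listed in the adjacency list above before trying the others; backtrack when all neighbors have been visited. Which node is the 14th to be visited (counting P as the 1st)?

Visit P
P → H
H → O
O → M
M → R
R → C
C → G
G → E
E → Q
E → A
A → K
K → F
K → J
J → L
L → D
L → B
B → N
J → I

Visit order: P, H, O, M, R, C, G, E, Q, A, K, F, J, L, D, B, N, I

L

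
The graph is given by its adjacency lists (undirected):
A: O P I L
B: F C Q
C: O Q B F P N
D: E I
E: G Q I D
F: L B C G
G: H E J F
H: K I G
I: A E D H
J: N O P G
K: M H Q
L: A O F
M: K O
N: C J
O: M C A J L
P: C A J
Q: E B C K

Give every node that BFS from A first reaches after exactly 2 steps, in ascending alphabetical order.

Level 0: A
Level 1: I, L, O, P
Level 2: C, D, E, F, H, J, M
Level 3: B, G, K, N, Q

C, D, E, F, H, J, M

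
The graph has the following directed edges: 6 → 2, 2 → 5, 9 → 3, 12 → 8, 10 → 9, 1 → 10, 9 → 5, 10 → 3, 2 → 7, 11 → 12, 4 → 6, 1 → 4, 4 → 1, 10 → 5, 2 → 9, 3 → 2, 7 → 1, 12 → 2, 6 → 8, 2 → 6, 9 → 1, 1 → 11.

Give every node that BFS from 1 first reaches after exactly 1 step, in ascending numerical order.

4, 10, 11

Level 0: 1
Level 1: 4, 10, 11
Level 2: 3, 5, 6, 9, 12
Level 3: 2, 8
Level 4: 7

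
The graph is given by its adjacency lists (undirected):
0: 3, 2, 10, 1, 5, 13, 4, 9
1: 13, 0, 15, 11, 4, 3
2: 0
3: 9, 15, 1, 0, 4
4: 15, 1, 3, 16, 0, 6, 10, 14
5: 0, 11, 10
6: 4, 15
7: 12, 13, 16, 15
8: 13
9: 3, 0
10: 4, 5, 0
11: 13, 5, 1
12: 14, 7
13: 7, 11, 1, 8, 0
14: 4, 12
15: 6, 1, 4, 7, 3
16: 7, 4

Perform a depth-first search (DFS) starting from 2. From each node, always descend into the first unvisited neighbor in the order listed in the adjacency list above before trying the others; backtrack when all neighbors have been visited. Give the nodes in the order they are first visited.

2, 0, 3, 9, 15, 6, 4, 1, 13, 7, 12, 14, 16, 11, 5, 10, 8

Visit 2
2 → 0
0 → 3
3 → 9
3 → 15
15 → 6
6 → 4
4 → 1
1 → 13
13 → 7
7 → 12
12 → 14
7 → 16
13 → 11
11 → 5
5 → 10
13 → 8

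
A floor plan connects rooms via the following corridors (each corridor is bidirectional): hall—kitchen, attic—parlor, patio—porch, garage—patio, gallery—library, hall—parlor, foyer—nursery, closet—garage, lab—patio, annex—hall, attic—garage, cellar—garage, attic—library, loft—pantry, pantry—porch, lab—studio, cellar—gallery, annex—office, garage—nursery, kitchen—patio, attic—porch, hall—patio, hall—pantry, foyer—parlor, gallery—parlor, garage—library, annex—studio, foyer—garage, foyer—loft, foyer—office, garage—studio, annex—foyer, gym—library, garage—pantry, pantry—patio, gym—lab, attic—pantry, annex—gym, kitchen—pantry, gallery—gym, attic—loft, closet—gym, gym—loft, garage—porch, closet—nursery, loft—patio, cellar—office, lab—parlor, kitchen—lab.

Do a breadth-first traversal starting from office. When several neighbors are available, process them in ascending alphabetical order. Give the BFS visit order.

office annex cellar foyer gym hall studio gallery garage loft nursery parlor closet lab library kitchen pantry patio attic porch

Visit office; enqueue annex, cellar, foyer → queue [annex, cellar, foyer]
Visit annex; enqueue gym, hall, studio → queue [cellar, foyer, gym, hall, studio]
Visit cellar; enqueue gallery, garage → queue [foyer, gym, hall, studio, gallery, garage]
Visit foyer; enqueue loft, nursery, parlor → queue [gym, hall, studio, gallery, garage, loft, nursery, parlor]
Visit gym; enqueue closet, lab, library → queue [hall, studio, gallery, garage, loft, nursery, parlor, closet, lab, library]
Visit hall; enqueue kitchen, pantry, patio → queue [studio, gallery, garage, loft, nursery, parlor, closet, lab, library, kitchen, pantry, patio]
Visit studio → queue [gallery, garage, loft, nursery, parlor, closet, lab, library, kitchen, pantry, patio]
Visit gallery → queue [garage, loft, nursery, parlor, closet, lab, library, kitchen, pantry, patio]
Visit garage; enqueue attic, porch → queue [loft, nursery, parlor, closet, lab, library, kitchen, pantry, patio, attic, porch]
Visit loft → queue [nursery, parlor, closet, lab, library, kitchen, pantry, patio, attic, porch]
Visit nursery → queue [parlor, closet, lab, library, kitchen, pantry, patio, attic, porch]
Visit parlor → queue [closet, lab, library, kitchen, pantry, patio, attic, porch]
Visit closet → queue [lab, library, kitchen, pantry, patio, attic, porch]
Visit lab → queue [library, kitchen, pantry, patio, attic, porch]
Visit library → queue [kitchen, pantry, patio, attic, porch]
Visit kitchen → queue [pantry, patio, attic, porch]
Visit pantry → queue [patio, attic, porch]
Visit patio → queue [attic, porch]
Visit attic → queue [porch]
Visit porch → queue []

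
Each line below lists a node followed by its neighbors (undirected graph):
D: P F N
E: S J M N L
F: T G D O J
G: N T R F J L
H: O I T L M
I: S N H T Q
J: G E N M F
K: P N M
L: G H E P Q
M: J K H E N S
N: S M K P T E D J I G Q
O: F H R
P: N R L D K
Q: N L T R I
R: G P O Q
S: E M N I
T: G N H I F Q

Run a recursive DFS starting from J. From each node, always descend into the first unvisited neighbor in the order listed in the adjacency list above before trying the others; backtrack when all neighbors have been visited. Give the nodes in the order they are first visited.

J, G, N, S, E, M, K, P, R, O, F, T, H, I, Q, L, D

Visit J
J → G
G → N
N → S
S → E
E → M
M → K
K → P
P → R
R → O
O → F
F → T
T → H
H → I
I → Q
Q → L
F → D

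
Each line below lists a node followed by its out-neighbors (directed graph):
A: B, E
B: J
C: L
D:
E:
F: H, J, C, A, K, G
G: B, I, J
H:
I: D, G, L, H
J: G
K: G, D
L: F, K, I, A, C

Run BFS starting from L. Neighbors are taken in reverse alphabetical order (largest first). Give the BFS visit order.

Visit L; enqueue K, I, F, C, A → queue [K, I, F, C, A]
Visit K; enqueue G, D → queue [I, F, C, A, G, D]
Visit I; enqueue H → queue [F, C, A, G, D, H]
Visit F; enqueue J → queue [C, A, G, D, H, J]
Visit C → queue [A, G, D, H, J]
Visit A; enqueue E, B → queue [G, D, H, J, E, B]
Visit G → queue [D, H, J, E, B]
Visit D → queue [H, J, E, B]
Visit H → queue [J, E, B]
Visit J → queue [E, B]
Visit E → queue [B]
Visit B → queue []

L, K, I, F, C, A, G, D, H, J, E, B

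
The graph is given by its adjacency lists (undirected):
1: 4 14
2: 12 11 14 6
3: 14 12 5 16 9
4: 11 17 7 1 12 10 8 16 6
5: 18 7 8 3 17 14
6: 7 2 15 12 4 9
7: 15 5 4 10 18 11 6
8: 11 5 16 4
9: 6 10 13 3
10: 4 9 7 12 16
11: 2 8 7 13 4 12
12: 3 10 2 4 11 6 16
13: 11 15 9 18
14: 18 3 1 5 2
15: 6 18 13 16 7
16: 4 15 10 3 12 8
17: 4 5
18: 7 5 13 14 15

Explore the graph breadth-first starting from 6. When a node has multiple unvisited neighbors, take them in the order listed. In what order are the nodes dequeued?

Visit 6; enqueue 7, 2, 15, 12, 4, 9 → queue [7, 2, 15, 12, 4, 9]
Visit 7; enqueue 5, 10, 18, 11 → queue [2, 15, 12, 4, 9, 5, 10, 18, 11]
Visit 2; enqueue 14 → queue [15, 12, 4, 9, 5, 10, 18, 11, 14]
Visit 15; enqueue 13, 16 → queue [12, 4, 9, 5, 10, 18, 11, 14, 13, 16]
Visit 12; enqueue 3 → queue [4, 9, 5, 10, 18, 11, 14, 13, 16, 3]
Visit 4; enqueue 17, 1, 8 → queue [9, 5, 10, 18, 11, 14, 13, 16, 3, 17, 1, 8]
Visit 9 → queue [5, 10, 18, 11, 14, 13, 16, 3, 17, 1, 8]
Visit 5 → queue [10, 18, 11, 14, 13, 16, 3, 17, 1, 8]
Visit 10 → queue [18, 11, 14, 13, 16, 3, 17, 1, 8]
Visit 18 → queue [11, 14, 13, 16, 3, 17, 1, 8]
Visit 11 → queue [14, 13, 16, 3, 17, 1, 8]
Visit 14 → queue [13, 16, 3, 17, 1, 8]
Visit 13 → queue [16, 3, 17, 1, 8]
Visit 16 → queue [3, 17, 1, 8]
Visit 3 → queue [17, 1, 8]
Visit 17 → queue [1, 8]
Visit 1 → queue [8]
Visit 8 → queue []

6 7 2 15 12 4 9 5 10 18 11 14 13 16 3 17 1 8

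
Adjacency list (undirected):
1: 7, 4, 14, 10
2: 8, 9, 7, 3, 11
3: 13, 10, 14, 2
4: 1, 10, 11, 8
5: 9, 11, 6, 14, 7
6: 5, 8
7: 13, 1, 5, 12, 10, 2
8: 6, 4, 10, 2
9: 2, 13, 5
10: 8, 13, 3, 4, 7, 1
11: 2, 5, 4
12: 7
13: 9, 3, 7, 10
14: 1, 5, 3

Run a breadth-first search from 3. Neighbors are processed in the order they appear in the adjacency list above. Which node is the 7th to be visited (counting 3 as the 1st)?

Visit 3; enqueue 13, 10, 14, 2 → queue [13, 10, 14, 2]
Visit 13; enqueue 9, 7 → queue [10, 14, 2, 9, 7]
Visit 10; enqueue 8, 4, 1 → queue [14, 2, 9, 7, 8, 4, 1]
Visit 14; enqueue 5 → queue [2, 9, 7, 8, 4, 1, 5]
Visit 2; enqueue 11 → queue [9, 7, 8, 4, 1, 5, 11]
Visit 9 → queue [7, 8, 4, 1, 5, 11]
Visit 7; enqueue 12 → queue [8, 4, 1, 5, 11, 12]
Visit 8; enqueue 6 → queue [4, 1, 5, 11, 12, 6]
Visit 4 → queue [1, 5, 11, 12, 6]
Visit 1 → queue [5, 11, 12, 6]
Visit 5 → queue [11, 12, 6]
Visit 11 → queue [12, 6]
Visit 12 → queue [6]
Visit 6 → queue []

Visit order: 3, 13, 10, 14, 2, 9, 7, 8, 4, 1, 5, 11, 12, 6

7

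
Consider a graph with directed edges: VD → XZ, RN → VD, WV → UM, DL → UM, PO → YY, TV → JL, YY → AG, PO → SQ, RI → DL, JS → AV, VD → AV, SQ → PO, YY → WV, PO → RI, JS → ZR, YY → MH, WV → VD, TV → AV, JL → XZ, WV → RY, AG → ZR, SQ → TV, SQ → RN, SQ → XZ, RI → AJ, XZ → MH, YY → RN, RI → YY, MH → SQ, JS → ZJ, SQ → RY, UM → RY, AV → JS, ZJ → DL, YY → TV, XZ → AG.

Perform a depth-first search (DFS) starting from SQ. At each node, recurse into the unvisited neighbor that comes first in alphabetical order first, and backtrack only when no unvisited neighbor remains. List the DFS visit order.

SQ, PO, RI, AJ, DL, UM, RY, YY, AG, ZR, MH, RN, VD, AV, JS, ZJ, XZ, TV, JL, WV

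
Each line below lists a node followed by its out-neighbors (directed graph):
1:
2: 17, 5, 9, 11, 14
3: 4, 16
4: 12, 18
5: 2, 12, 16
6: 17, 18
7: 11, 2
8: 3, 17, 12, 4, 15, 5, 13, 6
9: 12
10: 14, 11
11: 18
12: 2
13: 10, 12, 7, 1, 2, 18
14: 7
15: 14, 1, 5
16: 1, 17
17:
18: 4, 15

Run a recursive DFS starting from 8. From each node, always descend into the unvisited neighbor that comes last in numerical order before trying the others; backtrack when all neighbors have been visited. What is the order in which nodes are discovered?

Visit 8
8 → 17
8 → 15
15 → 14
14 → 7
7 → 11
11 → 18
18 → 4
4 → 12
12 → 2
2 → 9
2 → 5
5 → 16
16 → 1
8 → 13
13 → 10
8 → 6
8 → 3

8 -> 17 -> 15 -> 14 -> 7 -> 11 -> 18 -> 4 -> 12 -> 2 -> 9 -> 5 -> 16 -> 1 -> 13 -> 10 -> 6 -> 3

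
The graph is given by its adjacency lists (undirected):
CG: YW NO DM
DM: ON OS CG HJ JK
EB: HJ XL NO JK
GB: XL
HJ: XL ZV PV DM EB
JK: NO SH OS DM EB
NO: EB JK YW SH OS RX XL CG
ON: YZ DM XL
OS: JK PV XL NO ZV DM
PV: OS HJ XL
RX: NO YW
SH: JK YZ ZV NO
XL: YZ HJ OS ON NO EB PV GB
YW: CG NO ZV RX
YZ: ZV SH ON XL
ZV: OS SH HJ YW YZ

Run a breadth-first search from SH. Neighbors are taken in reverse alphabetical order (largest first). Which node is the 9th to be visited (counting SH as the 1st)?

XL

Visit SH; enqueue ZV, YZ, NO, JK → queue [ZV, YZ, NO, JK]
Visit ZV; enqueue YW, OS, HJ → queue [YZ, NO, JK, YW, OS, HJ]
Visit YZ; enqueue XL, ON → queue [NO, JK, YW, OS, HJ, XL, ON]
Visit NO; enqueue RX, EB, CG → queue [JK, YW, OS, HJ, XL, ON, RX, EB, CG]
Visit JK; enqueue DM → queue [YW, OS, HJ, XL, ON, RX, EB, CG, DM]
Visit YW → queue [OS, HJ, XL, ON, RX, EB, CG, DM]
Visit OS; enqueue PV → queue [HJ, XL, ON, RX, EB, CG, DM, PV]
Visit HJ → queue [XL, ON, RX, EB, CG, DM, PV]
Visit XL; enqueue GB → queue [ON, RX, EB, CG, DM, PV, GB]
Visit ON → queue [RX, EB, CG, DM, PV, GB]
Visit RX → queue [EB, CG, DM, PV, GB]
Visit EB → queue [CG, DM, PV, GB]
Visit CG → queue [DM, PV, GB]
Visit DM → queue [PV, GB]
Visit PV → queue [GB]
Visit GB → queue []

Visit order: SH, ZV, YZ, NO, JK, YW, OS, HJ, XL, ON, RX, EB, CG, DM, PV, GB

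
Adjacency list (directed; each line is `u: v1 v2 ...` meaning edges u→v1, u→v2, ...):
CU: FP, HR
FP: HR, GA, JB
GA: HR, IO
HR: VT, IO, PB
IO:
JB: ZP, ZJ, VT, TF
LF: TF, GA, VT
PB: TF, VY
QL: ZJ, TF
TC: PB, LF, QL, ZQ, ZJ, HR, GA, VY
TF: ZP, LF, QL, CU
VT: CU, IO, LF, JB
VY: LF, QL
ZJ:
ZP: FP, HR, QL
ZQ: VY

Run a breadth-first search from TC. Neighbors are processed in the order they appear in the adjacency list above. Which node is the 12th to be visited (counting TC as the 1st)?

Visit TC; enqueue PB, LF, QL, ZQ, ZJ, HR, GA, VY → queue [PB, LF, QL, ZQ, ZJ, HR, GA, VY]
Visit PB; enqueue TF → queue [LF, QL, ZQ, ZJ, HR, GA, VY, TF]
Visit LF; enqueue VT → queue [QL, ZQ, ZJ, HR, GA, VY, TF, VT]
Visit QL → queue [ZQ, ZJ, HR, GA, VY, TF, VT]
Visit ZQ → queue [ZJ, HR, GA, VY, TF, VT]
Visit ZJ → queue [HR, GA, VY, TF, VT]
Visit HR; enqueue IO → queue [GA, VY, TF, VT, IO]
Visit GA → queue [VY, TF, VT, IO]
Visit VY → queue [TF, VT, IO]
Visit TF; enqueue ZP, CU → queue [VT, IO, ZP, CU]
Visit VT; enqueue JB → queue [IO, ZP, CU, JB]
Visit IO → queue [ZP, CU, JB]
Visit ZP; enqueue FP → queue [CU, JB, FP]
Visit CU → queue [JB, FP]
Visit JB → queue [FP]
Visit FP → queue []

Visit order: TC, PB, LF, QL, ZQ, ZJ, HR, GA, VY, TF, VT, IO, ZP, CU, JB, FP

IO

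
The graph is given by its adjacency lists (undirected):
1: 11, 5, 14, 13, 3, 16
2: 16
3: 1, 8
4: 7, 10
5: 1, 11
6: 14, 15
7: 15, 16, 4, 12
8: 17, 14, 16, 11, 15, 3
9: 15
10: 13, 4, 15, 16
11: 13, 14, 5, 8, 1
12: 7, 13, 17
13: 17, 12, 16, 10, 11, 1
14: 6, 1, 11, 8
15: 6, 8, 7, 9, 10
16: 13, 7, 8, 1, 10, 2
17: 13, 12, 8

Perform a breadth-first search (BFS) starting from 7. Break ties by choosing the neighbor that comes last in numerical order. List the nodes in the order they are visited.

Visit 7; enqueue 16, 15, 12, 4 → queue [16, 15, 12, 4]
Visit 16; enqueue 13, 10, 8, 2, 1 → queue [15, 12, 4, 13, 10, 8, 2, 1]
Visit 15; enqueue 9, 6 → queue [12, 4, 13, 10, 8, 2, 1, 9, 6]
Visit 12; enqueue 17 → queue [4, 13, 10, 8, 2, 1, 9, 6, 17]
Visit 4 → queue [13, 10, 8, 2, 1, 9, 6, 17]
Visit 13; enqueue 11 → queue [10, 8, 2, 1, 9, 6, 17, 11]
Visit 10 → queue [8, 2, 1, 9, 6, 17, 11]
Visit 8; enqueue 14, 3 → queue [2, 1, 9, 6, 17, 11, 14, 3]
Visit 2 → queue [1, 9, 6, 17, 11, 14, 3]
Visit 1; enqueue 5 → queue [9, 6, 17, 11, 14, 3, 5]
Visit 9 → queue [6, 17, 11, 14, 3, 5]
Visit 6 → queue [17, 11, 14, 3, 5]
Visit 17 → queue [11, 14, 3, 5]
Visit 11 → queue [14, 3, 5]
Visit 14 → queue [3, 5]
Visit 3 → queue [5]
Visit 5 → queue []

7 -> 16 -> 15 -> 12 -> 4 -> 13 -> 10 -> 8 -> 2 -> 1 -> 9 -> 6 -> 17 -> 11 -> 14 -> 3 -> 5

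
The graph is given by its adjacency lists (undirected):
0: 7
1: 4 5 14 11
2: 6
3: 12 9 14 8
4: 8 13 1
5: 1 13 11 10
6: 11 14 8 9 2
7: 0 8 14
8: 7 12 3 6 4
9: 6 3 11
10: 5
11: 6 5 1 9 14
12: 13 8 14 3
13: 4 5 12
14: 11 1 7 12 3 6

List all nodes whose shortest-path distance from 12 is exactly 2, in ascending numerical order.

1, 4, 5, 6, 7, 9, 11

Level 0: 12
Level 1: 3, 8, 13, 14
Level 2: 1, 4, 5, 6, 7, 9, 11
Level 3: 0, 2, 10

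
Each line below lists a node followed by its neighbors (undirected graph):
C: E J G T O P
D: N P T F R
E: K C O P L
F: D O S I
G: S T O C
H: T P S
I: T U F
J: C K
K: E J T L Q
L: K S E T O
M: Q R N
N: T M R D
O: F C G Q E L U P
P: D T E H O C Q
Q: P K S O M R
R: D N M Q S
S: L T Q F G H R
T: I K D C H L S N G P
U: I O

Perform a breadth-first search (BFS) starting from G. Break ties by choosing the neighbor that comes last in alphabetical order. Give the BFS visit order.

Visit G; enqueue T, S, O, C → queue [T, S, O, C]
Visit T; enqueue P, N, L, K, I, H, D → queue [S, O, C, P, N, L, K, I, H, D]
Visit S; enqueue R, Q, F → queue [O, C, P, N, L, K, I, H, D, R, Q, F]
Visit O; enqueue U, E → queue [C, P, N, L, K, I, H, D, R, Q, F, U, E]
Visit C; enqueue J → queue [P, N, L, K, I, H, D, R, Q, F, U, E, J]
Visit P → queue [N, L, K, I, H, D, R, Q, F, U, E, J]
Visit N; enqueue M → queue [L, K, I, H, D, R, Q, F, U, E, J, M]
Visit L → queue [K, I, H, D, R, Q, F, U, E, J, M]
Visit K → queue [I, H, D, R, Q, F, U, E, J, M]
Visit I → queue [H, D, R, Q, F, U, E, J, M]
Visit H → queue [D, R, Q, F, U, E, J, M]
Visit D → queue [R, Q, F, U, E, J, M]
Visit R → queue [Q, F, U, E, J, M]
Visit Q → queue [F, U, E, J, M]
Visit F → queue [U, E, J, M]
Visit U → queue [E, J, M]
Visit E → queue [J, M]
Visit J → queue [M]
Visit M → queue []

G, T, S, O, C, P, N, L, K, I, H, D, R, Q, F, U, E, J, M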